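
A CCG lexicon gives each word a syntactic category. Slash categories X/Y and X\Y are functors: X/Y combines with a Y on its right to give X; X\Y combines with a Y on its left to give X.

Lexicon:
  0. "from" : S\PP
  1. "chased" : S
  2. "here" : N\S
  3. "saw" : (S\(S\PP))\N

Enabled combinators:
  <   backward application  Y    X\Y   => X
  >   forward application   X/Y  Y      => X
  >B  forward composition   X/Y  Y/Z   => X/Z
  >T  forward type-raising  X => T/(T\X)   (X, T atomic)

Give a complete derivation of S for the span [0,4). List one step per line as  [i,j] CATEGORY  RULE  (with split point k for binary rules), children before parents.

[0,1] S\PP  lex  "from"
[1,2] S  lex  "chased"
[2,3] N\S  lex  "here"
[1,3] N  <  k=2
[3,4] (S\(S\PP))\N  lex  "saw"
[1,4] S\(S\PP)  <  k=3
[0,4] S  <  k=1

[0,4] S   <
  [0,1] "from" : S\PP
  [1,4] S\(S\PP)   <
    [1,3] N   <
      [1,2] "chased" : S
      [2,3] "here" : N\S
    [3,4] "saw" : (S\(S\PP))\N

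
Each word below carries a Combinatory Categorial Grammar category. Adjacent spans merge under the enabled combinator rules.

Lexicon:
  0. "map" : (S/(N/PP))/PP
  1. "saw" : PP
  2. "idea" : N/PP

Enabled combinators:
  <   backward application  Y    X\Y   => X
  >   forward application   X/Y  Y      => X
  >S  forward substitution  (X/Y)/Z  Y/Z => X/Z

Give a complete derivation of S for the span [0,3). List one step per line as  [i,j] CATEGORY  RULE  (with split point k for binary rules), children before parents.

[0,1] (S/(N/PP))/PP  lex  "map"
[1,2] PP  lex  "saw"
[0,2] S/(N/PP)  >  k=1
[2,3] N/PP  lex  "idea"
[0,3] S  >  k=2

[0,3] S   >
  [0,2] S/(N/PP)   >
    [0,1] "map" : (S/(N/PP))/PP
    [1,2] "saw" : PP
  [2,3] "idea" : N/PP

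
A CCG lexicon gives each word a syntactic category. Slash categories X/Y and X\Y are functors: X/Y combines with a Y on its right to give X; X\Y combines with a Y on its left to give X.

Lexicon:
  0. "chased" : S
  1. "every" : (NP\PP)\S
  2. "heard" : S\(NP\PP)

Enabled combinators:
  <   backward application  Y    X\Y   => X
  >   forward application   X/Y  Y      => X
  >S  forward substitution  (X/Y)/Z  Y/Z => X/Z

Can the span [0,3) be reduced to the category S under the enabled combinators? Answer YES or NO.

YES

[0,3] S   <
  [0,2] NP\PP   <
    [0,1] "chased" : S
    [1,2] "every" : (NP\PP)\S
  [2,3] "heard" : S\(NP\PP)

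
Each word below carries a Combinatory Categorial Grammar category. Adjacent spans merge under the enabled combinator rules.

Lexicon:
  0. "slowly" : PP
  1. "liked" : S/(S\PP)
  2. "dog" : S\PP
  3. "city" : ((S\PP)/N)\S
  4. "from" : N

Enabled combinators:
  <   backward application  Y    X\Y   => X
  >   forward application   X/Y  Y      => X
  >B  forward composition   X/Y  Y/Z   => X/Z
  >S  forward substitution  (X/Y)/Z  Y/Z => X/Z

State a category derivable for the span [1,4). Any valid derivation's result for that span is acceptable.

(S\PP)/N

[0,5] S   <
  [0,1] "slowly" : PP
  [1,5] S\PP   >
    [1,4] (S\PP)/N   <
      [1,3] S   >
        [1,2] "liked" : S/(S\PP)
        [2,3] "dog" : S\PP
      [3,4] "city" : ((S\PP)/N)\S
    [4,5] "from" : N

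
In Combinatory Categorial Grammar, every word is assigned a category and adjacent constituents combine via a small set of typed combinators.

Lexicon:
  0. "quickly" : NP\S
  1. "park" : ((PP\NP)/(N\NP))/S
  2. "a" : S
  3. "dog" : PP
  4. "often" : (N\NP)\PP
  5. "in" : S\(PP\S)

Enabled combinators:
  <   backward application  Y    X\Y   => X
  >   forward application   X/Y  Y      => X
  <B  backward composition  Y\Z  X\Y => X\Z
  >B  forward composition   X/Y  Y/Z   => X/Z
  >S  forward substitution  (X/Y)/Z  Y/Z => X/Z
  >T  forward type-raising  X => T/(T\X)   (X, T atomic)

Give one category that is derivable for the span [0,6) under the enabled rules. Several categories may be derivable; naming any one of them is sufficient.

S

[0,6] S   <
  [0,5] PP\S   <B
    [0,1] "quickly" : NP\S
    [1,5] PP\NP   >
      [1,3] (PP\NP)/(N\NP)   >
        [1,2] "park" : ((PP\NP)/(N\NP))/S
        [2,3] "a" : S
      [3,5] N\NP   <
        [3,4] "dog" : PP
        [4,5] "often" : (N\NP)\PP
  [5,6] "in" : S\(PP\S)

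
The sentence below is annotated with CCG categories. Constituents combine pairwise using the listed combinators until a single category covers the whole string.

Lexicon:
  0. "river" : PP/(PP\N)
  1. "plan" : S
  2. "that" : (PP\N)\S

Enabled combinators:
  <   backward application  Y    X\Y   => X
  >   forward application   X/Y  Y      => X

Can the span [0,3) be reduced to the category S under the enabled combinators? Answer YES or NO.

NO

PP/(PP\N) S (PP\N)\S
CKY chart[0,3] = {PP}; S ∉ chart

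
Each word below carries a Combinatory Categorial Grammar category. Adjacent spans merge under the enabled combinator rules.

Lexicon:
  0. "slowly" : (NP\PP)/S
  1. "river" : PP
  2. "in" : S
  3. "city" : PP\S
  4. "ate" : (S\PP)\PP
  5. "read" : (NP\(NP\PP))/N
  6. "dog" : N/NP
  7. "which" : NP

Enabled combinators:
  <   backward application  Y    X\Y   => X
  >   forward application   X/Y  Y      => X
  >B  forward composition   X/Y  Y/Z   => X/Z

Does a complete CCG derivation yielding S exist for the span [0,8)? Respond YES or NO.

(NP\PP)/S PP S PP\S (S\PP)\PP (NP\(NP\PP))/N N/NP NP
CKY chart[0,8] = {NP}; S ∉ chart

NO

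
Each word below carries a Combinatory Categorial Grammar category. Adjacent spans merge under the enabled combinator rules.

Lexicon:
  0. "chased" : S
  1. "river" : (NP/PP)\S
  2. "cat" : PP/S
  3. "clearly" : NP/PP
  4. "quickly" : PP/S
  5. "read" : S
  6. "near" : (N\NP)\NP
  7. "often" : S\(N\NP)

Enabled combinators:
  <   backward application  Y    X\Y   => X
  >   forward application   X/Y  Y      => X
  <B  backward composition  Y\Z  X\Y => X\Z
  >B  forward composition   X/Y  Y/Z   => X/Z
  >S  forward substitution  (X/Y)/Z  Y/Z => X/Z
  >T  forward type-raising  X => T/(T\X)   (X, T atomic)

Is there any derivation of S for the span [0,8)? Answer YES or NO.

S (NP/PP)\S PP/S NP/PP PP/S S (N\NP)\NP S\(N\NP)
CKY chart[0,8] = {N/(N\NP), NP, NP/(NP\NP), NP/(PP\PP), NP/(S\S), PP/(PP\NP), S/(S\NP)}; S ∉ chart

NO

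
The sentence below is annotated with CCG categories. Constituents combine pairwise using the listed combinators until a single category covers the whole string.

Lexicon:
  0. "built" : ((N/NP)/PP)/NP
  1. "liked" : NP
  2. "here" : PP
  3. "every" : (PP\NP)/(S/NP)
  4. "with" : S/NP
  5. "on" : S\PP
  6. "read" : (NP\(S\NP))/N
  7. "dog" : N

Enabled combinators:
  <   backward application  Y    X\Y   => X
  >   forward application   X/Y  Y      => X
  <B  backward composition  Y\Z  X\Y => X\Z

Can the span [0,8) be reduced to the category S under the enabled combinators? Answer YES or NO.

NO

((N/NP)/PP)/NP NP PP (PP\NP)/(S/NP) S/NP S\PP (NP\(S\NP))/N N
CKY chart[0,8] = {N}; S ∉ chart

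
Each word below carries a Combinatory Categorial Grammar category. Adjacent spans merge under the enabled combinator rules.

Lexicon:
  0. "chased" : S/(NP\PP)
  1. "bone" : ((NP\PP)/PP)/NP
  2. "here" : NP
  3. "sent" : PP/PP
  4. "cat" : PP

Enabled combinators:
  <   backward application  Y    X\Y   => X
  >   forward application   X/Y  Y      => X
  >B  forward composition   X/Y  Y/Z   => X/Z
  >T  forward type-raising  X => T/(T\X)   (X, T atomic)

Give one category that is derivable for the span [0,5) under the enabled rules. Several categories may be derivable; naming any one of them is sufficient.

[0,5] S   >
  [0,4] S/PP   >B
    [0,3] S/PP   >B
      [0,1] "chased" : S/(NP\PP)
      [1,3] (NP\PP)/PP   >
        [1,2] "bone" : ((NP\PP)/PP)/NP
        [2,3] "here" : NP
    [3,4] "sent" : PP/PP
  [4,5] "cat" : PP

S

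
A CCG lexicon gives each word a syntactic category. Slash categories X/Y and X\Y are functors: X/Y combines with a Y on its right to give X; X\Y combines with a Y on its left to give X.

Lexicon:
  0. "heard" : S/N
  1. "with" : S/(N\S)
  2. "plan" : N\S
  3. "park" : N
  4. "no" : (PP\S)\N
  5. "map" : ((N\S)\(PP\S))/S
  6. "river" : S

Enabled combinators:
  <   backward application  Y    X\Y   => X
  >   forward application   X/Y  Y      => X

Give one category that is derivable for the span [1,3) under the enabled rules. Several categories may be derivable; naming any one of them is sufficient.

S

[0,7] S   >
  [0,1] "heard" : S/N
  [1,7] N   <
    [1,3] S   >
      [1,2] "with" : S/(N\S)
      [2,3] "plan" : N\S
    [3,7] N\S   <
      [3,5] PP\S   <
        [3,4] "park" : N
        [4,5] "no" : (PP\S)\N
      [5,7] (N\S)\(PP\S)   >
        [5,6] "map" : ((N\S)\(PP\S))/S
        [6,7] "river" : S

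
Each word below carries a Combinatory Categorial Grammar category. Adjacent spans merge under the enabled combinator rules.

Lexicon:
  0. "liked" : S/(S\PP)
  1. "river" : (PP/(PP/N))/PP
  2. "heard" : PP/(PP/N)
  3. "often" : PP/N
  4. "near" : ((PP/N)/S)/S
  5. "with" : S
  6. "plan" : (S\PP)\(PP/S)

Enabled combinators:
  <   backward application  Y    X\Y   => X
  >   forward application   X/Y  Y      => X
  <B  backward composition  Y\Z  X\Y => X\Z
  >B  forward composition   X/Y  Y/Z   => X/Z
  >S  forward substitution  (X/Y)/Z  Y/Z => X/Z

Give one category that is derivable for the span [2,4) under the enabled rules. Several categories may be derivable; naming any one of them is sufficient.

PP

[0,7] S   >
  [0,1] "liked" : S/(S\PP)
  [1,7] S\PP   <
    [1,6] PP/S   >B
      [1,4] PP/(PP/N)   >
        [1,2] "river" : (PP/(PP/N))/PP
        [2,4] PP   >
          [2,3] "heard" : PP/(PP/N)
          [3,4] "often" : PP/N
      [4,6] (PP/N)/S   >
        [4,5] "near" : ((PP/N)/S)/S
        [5,6] "with" : S
    [6,7] "plan" : (S\PP)\(PP/S)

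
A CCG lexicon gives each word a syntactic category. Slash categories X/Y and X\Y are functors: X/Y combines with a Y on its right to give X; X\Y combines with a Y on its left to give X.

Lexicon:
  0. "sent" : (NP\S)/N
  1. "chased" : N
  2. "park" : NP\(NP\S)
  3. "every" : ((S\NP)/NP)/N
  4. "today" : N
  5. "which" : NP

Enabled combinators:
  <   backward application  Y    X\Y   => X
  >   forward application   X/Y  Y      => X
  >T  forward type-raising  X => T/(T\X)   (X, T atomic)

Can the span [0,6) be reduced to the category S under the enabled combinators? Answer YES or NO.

YES

[0,6] S   <
  [0,3] NP   <
    [0,2] NP\S   >
      [0,1] "sent" : (NP\S)/N
      [1,2] "chased" : N
    [2,3] "park" : NP\(NP\S)
  [3,6] S\NP   >
    [3,5] (S\NP)/NP   >
      [3,4] "every" : ((S\NP)/NP)/N
      [4,5] "today" : N
    [5,6] "which" : NP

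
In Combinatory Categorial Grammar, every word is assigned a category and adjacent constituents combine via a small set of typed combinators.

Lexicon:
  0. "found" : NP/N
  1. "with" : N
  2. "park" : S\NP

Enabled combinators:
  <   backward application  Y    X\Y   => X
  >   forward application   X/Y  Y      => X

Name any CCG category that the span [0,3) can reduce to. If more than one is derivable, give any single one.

S

[0,3] S   <
  [0,2] NP   >
    [0,1] "found" : NP/N
    [1,2] "with" : N
  [2,3] "park" : S\NP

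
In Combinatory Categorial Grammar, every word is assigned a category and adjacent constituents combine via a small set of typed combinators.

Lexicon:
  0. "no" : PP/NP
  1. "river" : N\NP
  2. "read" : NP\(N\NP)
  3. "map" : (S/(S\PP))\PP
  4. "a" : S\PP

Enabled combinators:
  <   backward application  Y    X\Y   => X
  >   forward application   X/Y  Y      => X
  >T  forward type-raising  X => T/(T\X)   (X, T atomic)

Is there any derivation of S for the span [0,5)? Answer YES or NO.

[0,5] S   >
  [0,4] S/(S\PP)   <
    [0,3] PP   >
      [0,1] "no" : PP/NP
      [1,3] NP   <
        [1,2] "river" : N\NP
        [2,3] "read" : NP\(N\NP)
    [3,4] "map" : (S/(S\PP))\PP
  [4,5] "a" : S\PP

YES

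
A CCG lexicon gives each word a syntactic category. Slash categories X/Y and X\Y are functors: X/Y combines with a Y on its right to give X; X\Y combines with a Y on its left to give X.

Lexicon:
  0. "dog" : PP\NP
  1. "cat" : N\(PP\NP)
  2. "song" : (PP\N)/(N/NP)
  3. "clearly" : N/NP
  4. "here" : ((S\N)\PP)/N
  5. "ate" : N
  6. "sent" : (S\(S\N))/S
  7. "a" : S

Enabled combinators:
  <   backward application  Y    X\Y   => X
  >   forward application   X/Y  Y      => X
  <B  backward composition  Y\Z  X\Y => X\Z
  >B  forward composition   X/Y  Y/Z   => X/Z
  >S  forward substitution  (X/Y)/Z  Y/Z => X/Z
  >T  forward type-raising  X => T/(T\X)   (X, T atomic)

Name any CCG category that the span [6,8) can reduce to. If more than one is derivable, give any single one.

[0,8] S   <
  [0,4] PP   <
    [0,2] N   <
      [0,1] "dog" : PP\NP
      [1,2] "cat" : N\(PP\NP)
    [2,4] PP\N   >
      [2,3] "song" : (PP\N)/(N/NP)
      [3,4] "clearly" : N/NP
  [4,8] S\PP   <B
    [4,6] (S\N)\PP   >
      [4,5] "here" : ((S\N)\PP)/N
      [5,6] "ate" : N
    [6,8] S\(S\N)   >
      [6,7] "sent" : (S\(S\N))/S
      [7,8] "a" : S

S\(S\N)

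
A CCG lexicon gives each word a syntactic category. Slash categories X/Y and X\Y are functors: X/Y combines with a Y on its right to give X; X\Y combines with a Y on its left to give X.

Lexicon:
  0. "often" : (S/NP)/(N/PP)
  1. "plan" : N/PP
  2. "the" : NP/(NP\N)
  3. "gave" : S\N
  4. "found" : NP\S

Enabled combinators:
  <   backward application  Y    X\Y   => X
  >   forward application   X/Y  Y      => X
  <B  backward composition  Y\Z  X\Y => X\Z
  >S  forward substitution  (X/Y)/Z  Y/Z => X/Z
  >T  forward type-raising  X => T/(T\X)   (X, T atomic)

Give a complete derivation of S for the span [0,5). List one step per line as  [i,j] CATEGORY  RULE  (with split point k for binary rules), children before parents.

[0,1] (S/NP)/(N/PP)  lex  "often"
[1,2] N/PP  lex  "plan"
[0,2] S/NP  >  k=1
[2,3] NP/(NP\N)  lex  "the"
[3,4] S\N  lex  "gave"
[4,5] NP\S  lex  "found"
[3,5] NP\N  <B  k=4
[2,5] NP  >  k=3
[0,5] S  >  k=2

[0,5] S   >
  [0,2] S/NP   >
    [0,1] "often" : (S/NP)/(N/PP)
    [1,2] "plan" : N/PP
  [2,5] NP   >
    [2,3] "the" : NP/(NP\N)
    [3,5] NP\N   <B
      [3,4] "gave" : S\N
      [4,5] "found" : NP\S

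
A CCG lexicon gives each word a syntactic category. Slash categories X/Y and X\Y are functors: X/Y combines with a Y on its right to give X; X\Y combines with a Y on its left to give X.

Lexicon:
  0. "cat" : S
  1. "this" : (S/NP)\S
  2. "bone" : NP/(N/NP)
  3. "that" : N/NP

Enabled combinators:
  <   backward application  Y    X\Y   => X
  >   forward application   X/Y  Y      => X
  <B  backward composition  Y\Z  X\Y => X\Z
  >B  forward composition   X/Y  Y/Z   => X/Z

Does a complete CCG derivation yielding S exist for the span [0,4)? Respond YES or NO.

YES

[0,4] S   >
  [0,2] S/NP   <
    [0,1] "cat" : S
    [1,2] "this" : (S/NP)\S
  [2,4] NP   >
    [2,3] "bone" : NP/(N/NP)
    [3,4] "that" : N/NP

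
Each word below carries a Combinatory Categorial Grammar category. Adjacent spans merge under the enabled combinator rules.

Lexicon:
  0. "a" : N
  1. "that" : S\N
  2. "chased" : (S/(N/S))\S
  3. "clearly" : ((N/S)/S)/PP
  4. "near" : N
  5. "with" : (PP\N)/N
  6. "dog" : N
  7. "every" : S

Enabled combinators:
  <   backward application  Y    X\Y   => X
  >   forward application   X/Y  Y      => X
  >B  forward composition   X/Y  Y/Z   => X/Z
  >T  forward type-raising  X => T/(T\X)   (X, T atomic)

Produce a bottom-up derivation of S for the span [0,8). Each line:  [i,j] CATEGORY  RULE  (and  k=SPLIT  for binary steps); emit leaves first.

[0,1] N  lex  "a"
[1,2] S\N  lex  "that"
[0,2] S  <  k=1
[2,3] (S/(N/S))\S  lex  "chased"
[0,3] S/(N/S)  <  k=2
[3,4] ((N/S)/S)/PP  lex  "clearly"
[4,5] N  lex  "near"
[4,5] PP/(PP\N)  >T
[5,6] (PP\N)/N  lex  "with"
[6,7] N  lex  "dog"
[5,7] PP\N  >  k=6
[4,7] PP  >  k=5
[3,7] (N/S)/S  >  k=4
[7,8] S  lex  "every"
[3,8] N/S  >  k=7
[0,8] S  >  k=3

[0,8] S   >
  [0,3] S/(N/S)   <
    [0,2] S   <
      [0,1] "a" : N
      [1,2] "that" : S\N
    [2,3] "chased" : (S/(N/S))\S
  [3,8] N/S   >
    [3,7] (N/S)/S   >
      [3,4] "clearly" : ((N/S)/S)/PP
      [4,7] PP   >
        [4,5] PP/(PP\N)   >T
          [4,5] "near" : N
        [5,7] PP\N   >
          [5,6] "with" : (PP\N)/N
          [6,7] "dog" : N
    [7,8] "every" : S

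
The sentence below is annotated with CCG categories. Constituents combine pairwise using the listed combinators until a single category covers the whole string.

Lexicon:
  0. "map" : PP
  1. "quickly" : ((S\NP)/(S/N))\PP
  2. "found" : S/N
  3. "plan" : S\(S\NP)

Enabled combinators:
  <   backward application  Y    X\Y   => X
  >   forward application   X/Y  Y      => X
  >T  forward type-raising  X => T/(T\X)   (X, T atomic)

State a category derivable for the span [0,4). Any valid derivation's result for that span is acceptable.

S

[0,4] S   <
  [0,3] S\NP   >
    [0,2] (S\NP)/(S/N)   <
      [0,1] "map" : PP
      [1,2] "quickly" : ((S\NP)/(S/N))\PP
    [2,3] "found" : S/N
  [3,4] "plan" : S\(S\NP)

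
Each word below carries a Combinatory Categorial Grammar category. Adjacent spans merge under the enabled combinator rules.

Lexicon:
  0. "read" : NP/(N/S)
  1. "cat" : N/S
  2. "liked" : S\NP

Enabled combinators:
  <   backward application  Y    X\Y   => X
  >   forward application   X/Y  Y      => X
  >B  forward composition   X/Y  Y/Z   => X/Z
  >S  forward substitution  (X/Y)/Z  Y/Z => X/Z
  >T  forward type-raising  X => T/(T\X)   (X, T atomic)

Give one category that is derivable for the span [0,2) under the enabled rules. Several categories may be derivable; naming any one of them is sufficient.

[0,3] S   <
  [0,2] NP   >
    [0,1] "read" : NP/(N/S)
    [1,2] "cat" : N/S
  [2,3] "liked" : S\NP

NP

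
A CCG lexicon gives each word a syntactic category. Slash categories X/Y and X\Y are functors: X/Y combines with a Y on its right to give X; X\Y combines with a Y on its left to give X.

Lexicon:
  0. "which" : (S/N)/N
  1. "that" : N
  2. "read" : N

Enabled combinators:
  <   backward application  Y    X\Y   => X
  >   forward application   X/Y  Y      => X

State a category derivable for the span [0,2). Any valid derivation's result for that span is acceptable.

[0,3] S   >
  [0,2] S/N   >
    [0,1] "which" : (S/N)/N
    [1,2] "that" : N
  [2,3] "read" : N

S/N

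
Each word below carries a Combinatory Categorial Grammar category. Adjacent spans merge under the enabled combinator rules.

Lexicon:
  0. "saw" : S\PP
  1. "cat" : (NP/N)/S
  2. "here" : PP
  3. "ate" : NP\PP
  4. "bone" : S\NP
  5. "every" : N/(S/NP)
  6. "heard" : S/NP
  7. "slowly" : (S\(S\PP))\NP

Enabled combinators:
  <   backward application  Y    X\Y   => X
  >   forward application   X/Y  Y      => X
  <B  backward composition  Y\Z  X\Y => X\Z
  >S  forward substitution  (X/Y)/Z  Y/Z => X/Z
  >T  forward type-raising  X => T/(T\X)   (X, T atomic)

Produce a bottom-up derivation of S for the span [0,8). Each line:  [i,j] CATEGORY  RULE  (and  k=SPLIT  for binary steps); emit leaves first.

[0,1] S\PP  lex  "saw"
[1,2] (NP/N)/S  lex  "cat"
[2,3] PP  lex  "here"
[3,4] NP\PP  lex  "ate"
[2,4] NP  <  k=3
[4,5] S\NP  lex  "bone"
[2,5] S  <  k=4
[1,5] NP/N  >  k=2
[5,6] N/(S/NP)  lex  "every"
[6,7] S/NP  lex  "heard"
[5,7] N  >  k=6
[1,7] NP  >  k=5
[7,8] (S\(S\PP))\NP  lex  "slowly"
[1,8] S\(S\PP)  <  k=7
[0,8] S  <  k=1

[0,8] S   <
  [0,1] "saw" : S\PP
  [1,8] S\(S\PP)   <
    [1,7] NP   >
      [1,5] NP/N   >
        [1,2] "cat" : (NP/N)/S
        [2,5] S   <
          [2,4] NP   <
            [2,3] "here" : PP
            [3,4] "ate" : NP\PP
          [4,5] "bone" : S\NP
      [5,7] N   >
        [5,6] "every" : N/(S/NP)
        [6,7] "heard" : S/NP
    [7,8] "slowly" : (S\(S\PP))\NP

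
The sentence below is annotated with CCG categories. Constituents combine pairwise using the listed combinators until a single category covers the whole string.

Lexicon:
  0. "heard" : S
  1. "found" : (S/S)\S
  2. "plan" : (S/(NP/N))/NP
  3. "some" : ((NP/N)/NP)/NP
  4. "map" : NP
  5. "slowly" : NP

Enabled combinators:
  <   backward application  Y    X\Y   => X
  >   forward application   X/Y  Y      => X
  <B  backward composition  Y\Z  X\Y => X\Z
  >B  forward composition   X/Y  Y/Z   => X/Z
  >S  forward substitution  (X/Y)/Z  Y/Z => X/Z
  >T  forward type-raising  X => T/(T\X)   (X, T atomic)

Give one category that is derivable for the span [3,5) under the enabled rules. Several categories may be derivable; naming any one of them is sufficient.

[0,6] S   >
  [0,5] S/NP   >B
    [0,2] S/S   <
      [0,1] "heard" : S
      [1,2] "found" : (S/S)\S
    [2,5] S/NP   >S
      [2,3] "plan" : (S/(NP/N))/NP
      [3,5] (NP/N)/NP   >
        [3,4] "some" : ((NP/N)/NP)/NP
        [4,5] "map" : NP
  [5,6] "slowly" : NP

(NP/N)/NP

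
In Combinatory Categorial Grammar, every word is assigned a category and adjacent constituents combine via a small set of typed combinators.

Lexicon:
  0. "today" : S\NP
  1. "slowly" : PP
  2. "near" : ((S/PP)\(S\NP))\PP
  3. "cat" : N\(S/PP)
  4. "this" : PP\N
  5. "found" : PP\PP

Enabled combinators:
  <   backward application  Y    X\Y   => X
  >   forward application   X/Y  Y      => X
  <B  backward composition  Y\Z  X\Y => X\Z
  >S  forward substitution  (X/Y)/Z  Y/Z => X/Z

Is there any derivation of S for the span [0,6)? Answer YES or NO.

S\NP PP ((S/PP)\(S\NP))\PP N\(S/PP) PP\N PP\PP
CKY chart[0,6] = {PP}; S ∉ chart

NO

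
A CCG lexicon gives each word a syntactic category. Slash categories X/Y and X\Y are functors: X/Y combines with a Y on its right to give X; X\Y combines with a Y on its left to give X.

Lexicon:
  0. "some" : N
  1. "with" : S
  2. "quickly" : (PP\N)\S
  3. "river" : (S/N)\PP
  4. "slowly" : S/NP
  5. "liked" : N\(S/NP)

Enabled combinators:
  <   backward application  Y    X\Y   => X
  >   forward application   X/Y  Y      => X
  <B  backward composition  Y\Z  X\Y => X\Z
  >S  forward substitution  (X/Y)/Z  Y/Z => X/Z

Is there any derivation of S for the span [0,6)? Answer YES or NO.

[0,6] S   >
  [0,4] S/N   <
    [0,3] PP   <
      [0,1] "some" : N
      [1,3] PP\N   <
        [1,2] "with" : S
        [2,3] "quickly" : (PP\N)\S
    [3,4] "river" : (S/N)\PP
  [4,6] N   <
    [4,5] "slowly" : S/NP
    [5,6] "liked" : N\(S/NP)

YES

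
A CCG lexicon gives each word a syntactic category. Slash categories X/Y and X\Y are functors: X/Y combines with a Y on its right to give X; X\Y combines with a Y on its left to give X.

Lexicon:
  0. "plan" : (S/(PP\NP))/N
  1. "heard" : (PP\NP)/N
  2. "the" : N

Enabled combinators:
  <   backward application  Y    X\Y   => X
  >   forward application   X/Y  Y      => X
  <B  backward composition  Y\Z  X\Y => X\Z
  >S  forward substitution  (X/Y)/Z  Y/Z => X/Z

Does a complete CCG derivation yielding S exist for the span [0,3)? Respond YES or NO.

[0,3] S   >
  [0,2] S/N   >S
    [0,1] "plan" : (S/(PP\NP))/N
    [1,2] "heard" : (PP\NP)/N
  [2,3] "the" : N

YES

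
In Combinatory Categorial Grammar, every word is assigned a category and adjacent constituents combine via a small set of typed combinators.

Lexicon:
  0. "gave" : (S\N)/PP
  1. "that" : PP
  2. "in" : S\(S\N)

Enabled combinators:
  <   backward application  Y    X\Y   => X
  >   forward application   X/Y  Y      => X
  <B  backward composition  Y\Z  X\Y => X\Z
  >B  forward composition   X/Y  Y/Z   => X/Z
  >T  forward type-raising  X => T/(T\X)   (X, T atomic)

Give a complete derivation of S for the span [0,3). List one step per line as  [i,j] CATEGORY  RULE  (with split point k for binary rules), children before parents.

[0,1] (S\N)/PP  lex  "gave"
[1,2] PP  lex  "that"
[0,2] S\N  >  k=1
[2,3] S\(S\N)  lex  "in"
[0,3] S  <  k=2

[0,3] S   <
  [0,2] S\N   >
    [0,1] "gave" : (S\N)/PP
    [1,2] "that" : PP
  [2,3] "in" : S\(S\N)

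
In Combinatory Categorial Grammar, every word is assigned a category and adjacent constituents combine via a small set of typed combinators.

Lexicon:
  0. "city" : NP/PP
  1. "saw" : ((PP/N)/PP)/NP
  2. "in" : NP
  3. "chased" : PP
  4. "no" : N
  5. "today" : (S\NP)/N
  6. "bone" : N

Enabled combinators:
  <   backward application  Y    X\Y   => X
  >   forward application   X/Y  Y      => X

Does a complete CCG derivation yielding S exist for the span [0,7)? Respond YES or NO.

YES

[0,7] S   <
  [0,5] NP   >
    [0,1] "city" : NP/PP
    [1,5] PP   >
      [1,4] PP/N   >
        [1,3] (PP/N)/PP   >
          [1,2] "saw" : ((PP/N)/PP)/NP
          [2,3] "in" : NP
        [3,4] "chased" : PP
      [4,5] "no" : N
  [5,7] S\NP   >
    [5,6] "today" : (S\NP)/N
    [6,7] "bone" : N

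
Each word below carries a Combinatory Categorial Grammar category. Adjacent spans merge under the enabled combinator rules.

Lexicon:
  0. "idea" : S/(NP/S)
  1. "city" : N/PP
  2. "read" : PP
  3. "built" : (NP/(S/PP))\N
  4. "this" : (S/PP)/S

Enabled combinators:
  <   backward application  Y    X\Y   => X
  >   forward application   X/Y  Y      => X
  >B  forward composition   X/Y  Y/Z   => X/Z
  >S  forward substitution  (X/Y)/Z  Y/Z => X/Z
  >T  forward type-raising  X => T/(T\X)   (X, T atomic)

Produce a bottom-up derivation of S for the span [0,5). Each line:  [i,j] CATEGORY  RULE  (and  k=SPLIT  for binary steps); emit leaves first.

[0,5] S   >
  [0,1] "idea" : S/(NP/S)
  [1,5] NP/S   >B
    [1,4] NP/(S/PP)   <
      [1,3] N   >
        [1,2] "city" : N/PP
        [2,3] "read" : PP
      [3,4] "built" : (NP/(S/PP))\N
    [4,5] "this" : (S/PP)/S

[0,1] S/(NP/S)  lex  "idea"
[1,2] N/PP  lex  "city"
[2,3] PP  lex  "read"
[1,3] N  >  k=2
[3,4] (NP/(S/PP))\N  lex  "built"
[1,4] NP/(S/PP)  <  k=3
[4,5] (S/PP)/S  lex  "this"
[1,5] NP/S  >B  k=4
[0,5] S  >  k=1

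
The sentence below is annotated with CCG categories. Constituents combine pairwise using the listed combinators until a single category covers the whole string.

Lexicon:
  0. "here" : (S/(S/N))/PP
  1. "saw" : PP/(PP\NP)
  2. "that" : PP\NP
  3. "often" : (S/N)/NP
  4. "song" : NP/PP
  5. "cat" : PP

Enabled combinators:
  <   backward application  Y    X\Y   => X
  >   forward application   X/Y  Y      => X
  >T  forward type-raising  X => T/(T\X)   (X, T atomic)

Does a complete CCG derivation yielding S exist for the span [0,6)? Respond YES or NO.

[0,6] S   >
  [0,3] S/(S/N)   >
    [0,1] "here" : (S/(S/N))/PP
    [1,3] PP   >
      [1,2] "saw" : PP/(PP\NP)
      [2,3] "that" : PP\NP
  [3,6] S/N   >
    [3,4] "often" : (S/N)/NP
    [4,6] NP   >
      [4,5] "song" : NP/PP
      [5,6] "cat" : PP

YES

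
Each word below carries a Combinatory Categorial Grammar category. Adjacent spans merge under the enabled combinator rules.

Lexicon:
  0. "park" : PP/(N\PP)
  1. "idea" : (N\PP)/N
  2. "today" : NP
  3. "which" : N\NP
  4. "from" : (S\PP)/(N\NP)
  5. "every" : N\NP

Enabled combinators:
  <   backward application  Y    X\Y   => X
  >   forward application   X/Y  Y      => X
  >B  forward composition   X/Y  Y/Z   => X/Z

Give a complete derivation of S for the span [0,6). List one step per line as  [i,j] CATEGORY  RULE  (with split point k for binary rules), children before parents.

[0,6] S   <
  [0,4] PP   >
    [0,2] PP/N   >B
      [0,1] "park" : PP/(N\PP)
      [1,2] "idea" : (N\PP)/N
    [2,4] N   <
      [2,3] "today" : NP
      [3,4] "which" : N\NP
  [4,6] S\PP   >
    [4,5] "from" : (S\PP)/(N\NP)
    [5,6] "every" : N\NP

[0,1] PP/(N\PP)  lex  "park"
[1,2] (N\PP)/N  lex  "idea"
[0,2] PP/N  >B  k=1
[2,3] NP  lex  "today"
[3,4] N\NP  lex  "which"
[2,4] N  <  k=3
[0,4] PP  >  k=2
[4,5] (S\PP)/(N\NP)  lex  "from"
[5,6] N\NP  lex  "every"
[4,6] S\PP  >  k=5
[0,6] S  <  k=4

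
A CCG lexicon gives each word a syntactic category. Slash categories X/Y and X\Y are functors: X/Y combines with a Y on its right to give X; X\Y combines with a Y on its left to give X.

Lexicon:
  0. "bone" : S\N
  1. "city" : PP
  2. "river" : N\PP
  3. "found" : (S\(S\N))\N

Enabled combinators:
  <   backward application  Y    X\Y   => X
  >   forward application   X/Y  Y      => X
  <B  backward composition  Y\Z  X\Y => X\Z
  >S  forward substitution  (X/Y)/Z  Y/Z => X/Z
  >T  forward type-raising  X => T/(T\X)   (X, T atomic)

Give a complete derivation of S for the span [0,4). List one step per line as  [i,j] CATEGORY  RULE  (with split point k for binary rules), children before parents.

[0,1] S\N  lex  "bone"
[1,2] PP  lex  "city"
[2,3] N\PP  lex  "river"
[1,3] N  <  k=2
[3,4] (S\(S\N))\N  lex  "found"
[1,4] S\(S\N)  <  k=3
[0,4] S  <  k=1

[0,4] S   <
  [0,1] "bone" : S\N
  [1,4] S\(S\N)   <
    [1,3] N   <
      [1,2] "city" : PP
      [2,3] "river" : N\PP
    [3,4] "found" : (S\(S\N))\N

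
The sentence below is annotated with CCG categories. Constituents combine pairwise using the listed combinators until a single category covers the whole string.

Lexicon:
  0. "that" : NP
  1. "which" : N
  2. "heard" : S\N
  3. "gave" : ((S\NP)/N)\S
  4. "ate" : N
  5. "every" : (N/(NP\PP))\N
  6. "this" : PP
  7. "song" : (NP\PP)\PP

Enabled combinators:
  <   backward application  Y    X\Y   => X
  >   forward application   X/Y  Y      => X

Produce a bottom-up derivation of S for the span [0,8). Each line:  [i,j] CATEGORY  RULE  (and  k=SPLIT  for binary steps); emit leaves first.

[0,1] NP  lex  "that"
[1,2] N  lex  "which"
[2,3] S\N  lex  "heard"
[1,3] S  <  k=2
[3,4] ((S\NP)/N)\S  lex  "gave"
[1,4] (S\NP)/N  <  k=3
[4,5] N  lex  "ate"
[5,6] (N/(NP\PP))\N  lex  "every"
[4,6] N/(NP\PP)  <  k=5
[6,7] PP  lex  "this"
[7,8] (NP\PP)\PP  lex  "song"
[6,8] NP\PP  <  k=7
[4,8] N  >  k=6
[1,8] S\NP  >  k=4
[0,8] S  <  k=1

[0,8] S   <
  [0,1] "that" : NP
  [1,8] S\NP   >
    [1,4] (S\NP)/N   <
      [1,3] S   <
        [1,2] "which" : N
        [2,3] "heard" : S\N
      [3,4] "gave" : ((S\NP)/N)\S
    [4,8] N   >
      [4,6] N/(NP\PP)   <
        [4,5] "ate" : N
        [5,6] "every" : (N/(NP\PP))\N
      [6,8] NP\PP   <
        [6,7] "this" : PP
        [7,8] "song" : (NP\PP)\PP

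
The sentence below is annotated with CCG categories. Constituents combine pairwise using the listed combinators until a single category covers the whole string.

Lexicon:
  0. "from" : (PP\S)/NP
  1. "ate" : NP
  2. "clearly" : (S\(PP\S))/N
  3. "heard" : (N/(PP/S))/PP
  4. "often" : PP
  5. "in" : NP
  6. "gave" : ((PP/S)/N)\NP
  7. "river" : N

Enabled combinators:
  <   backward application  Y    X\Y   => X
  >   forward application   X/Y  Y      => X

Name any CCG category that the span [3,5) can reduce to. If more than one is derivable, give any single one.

[0,8] S   <
  [0,2] PP\S   >
    [0,1] "from" : (PP\S)/NP
    [1,2] "ate" : NP
  [2,8] S\(PP\S)   >
    [2,3] "clearly" : (S\(PP\S))/N
    [3,8] N   >
      [3,5] N/(PP/S)   >
        [3,4] "heard" : (N/(PP/S))/PP
        [4,5] "often" : PP
      [5,8] PP/S   >
        [5,7] (PP/S)/N   <
          [5,6] "in" : NP
          [6,7] "gave" : ((PP/S)/N)\NP
        [7,8] "river" : N

N/(PP/S)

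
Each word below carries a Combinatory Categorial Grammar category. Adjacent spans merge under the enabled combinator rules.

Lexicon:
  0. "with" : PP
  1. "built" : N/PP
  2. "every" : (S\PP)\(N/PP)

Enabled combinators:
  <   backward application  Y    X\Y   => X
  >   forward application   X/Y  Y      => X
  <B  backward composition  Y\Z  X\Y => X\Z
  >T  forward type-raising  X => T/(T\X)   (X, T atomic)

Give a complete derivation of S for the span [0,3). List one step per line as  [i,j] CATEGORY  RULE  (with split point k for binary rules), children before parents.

[0,3] S   <
  [0,1] "with" : PP
  [1,3] S\PP   <
    [1,2] "built" : N/PP
    [2,3] "every" : (S\PP)\(N/PP)

[0,1] PP  lex  "with"
[1,2] N/PP  lex  "built"
[2,3] (S\PP)\(N/PP)  lex  "every"
[1,3] S\PP  <  k=2
[0,3] S  <  k=1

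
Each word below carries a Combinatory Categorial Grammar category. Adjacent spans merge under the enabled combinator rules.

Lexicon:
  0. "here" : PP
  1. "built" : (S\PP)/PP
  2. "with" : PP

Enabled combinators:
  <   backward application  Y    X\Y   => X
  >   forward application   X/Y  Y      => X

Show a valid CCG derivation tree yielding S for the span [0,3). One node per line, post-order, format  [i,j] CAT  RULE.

[0,1] PP  lex  "here"
[1,2] (S\PP)/PP  lex  "built"
[2,3] PP  lex  "with"
[1,3] S\PP  >  k=2
[0,3] S  <  k=1

[0,3] S   <
  [0,1] "here" : PP
  [1,3] S\PP   >
    [1,2] "built" : (S\PP)/PP
    [2,3] "with" : PP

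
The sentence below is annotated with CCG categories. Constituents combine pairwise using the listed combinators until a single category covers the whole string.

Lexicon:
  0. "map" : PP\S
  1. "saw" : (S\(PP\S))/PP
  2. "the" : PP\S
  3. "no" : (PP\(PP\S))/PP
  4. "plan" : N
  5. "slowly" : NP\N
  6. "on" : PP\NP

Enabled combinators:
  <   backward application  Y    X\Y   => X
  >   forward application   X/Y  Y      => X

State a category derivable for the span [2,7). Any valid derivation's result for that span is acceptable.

PP

[0,7] S   <
  [0,1] "map" : PP\S
  [1,7] S\(PP\S)   >
    [1,2] "saw" : (S\(PP\S))/PP
    [2,7] PP   <
      [2,3] "the" : PP\S
      [3,7] PP\(PP\S)   >
        [3,4] "no" : (PP\(PP\S))/PP
        [4,7] PP   <
          [4,6] NP   <
            [4,5] "plan" : N
            [5,6] "slowly" : NP\N
          [6,7] "on" : PP\NP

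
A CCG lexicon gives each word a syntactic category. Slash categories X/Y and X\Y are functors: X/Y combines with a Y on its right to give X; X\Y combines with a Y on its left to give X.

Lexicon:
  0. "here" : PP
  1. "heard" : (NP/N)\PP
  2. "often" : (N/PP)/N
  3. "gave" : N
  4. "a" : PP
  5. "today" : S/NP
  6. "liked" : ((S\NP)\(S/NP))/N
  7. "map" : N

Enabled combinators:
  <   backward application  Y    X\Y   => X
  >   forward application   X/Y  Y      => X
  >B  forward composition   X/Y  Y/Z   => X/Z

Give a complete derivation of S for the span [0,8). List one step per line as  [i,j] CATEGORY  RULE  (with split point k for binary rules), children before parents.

[0,8] S   <
  [0,5] NP   >
    [0,2] NP/N   <
      [0,1] "here" : PP
      [1,2] "heard" : (NP/N)\PP
    [2,5] N   >
      [2,4] N/PP   >
        [2,3] "often" : (N/PP)/N
        [3,4] "gave" : N
      [4,5] "a" : PP
  [5,8] S\NP   <
    [5,6] "today" : S/NP
    [6,8] (S\NP)\(S/NP)   >
      [6,7] "liked" : ((S\NP)\(S/NP))/N
      [7,8] "map" : N

[0,1] PP  lex  "here"
[1,2] (NP/N)\PP  lex  "heard"
[0,2] NP/N  <  k=1
[2,3] (N/PP)/N  lex  "often"
[3,4] N  lex  "gave"
[2,4] N/PP  >  k=3
[4,5] PP  lex  "a"
[2,5] N  >  k=4
[0,5] NP  >  k=2
[5,6] S/NP  lex  "today"
[6,7] ((S\NP)\(S/NP))/N  lex  "liked"
[7,8] N  lex  "map"
[6,8] (S\NP)\(S/NP)  >  k=7
[5,8] S\NP  <  k=6
[0,8] S  <  k=5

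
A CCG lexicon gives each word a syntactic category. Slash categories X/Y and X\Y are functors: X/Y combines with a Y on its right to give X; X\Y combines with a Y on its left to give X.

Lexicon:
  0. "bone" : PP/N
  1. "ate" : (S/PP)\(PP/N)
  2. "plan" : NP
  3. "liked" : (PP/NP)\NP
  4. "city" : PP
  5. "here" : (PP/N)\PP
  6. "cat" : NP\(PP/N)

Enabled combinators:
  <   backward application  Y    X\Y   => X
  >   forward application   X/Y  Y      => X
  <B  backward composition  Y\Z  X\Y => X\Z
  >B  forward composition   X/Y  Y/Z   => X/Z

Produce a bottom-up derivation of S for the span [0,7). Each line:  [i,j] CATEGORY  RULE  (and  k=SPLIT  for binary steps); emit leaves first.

[0,1] PP/N  lex  "bone"
[1,2] (S/PP)\(PP/N)  lex  "ate"
[0,2] S/PP  <  k=1
[2,3] NP  lex  "plan"
[3,4] (PP/NP)\NP  lex  "liked"
[2,4] PP/NP  <  k=3
[0,4] S/NP  >B  k=2
[4,5] PP  lex  "city"
[5,6] (PP/N)\PP  lex  "here"
[6,7] NP\(PP/N)  lex  "cat"
[5,7] NP\PP  <B  k=6
[4,7] NP  <  k=5
[0,7] S  >  k=4

[0,7] S   >
  [0,4] S/NP   >B
    [0,2] S/PP   <
      [0,1] "bone" : PP/N
      [1,2] "ate" : (S/PP)\(PP/N)
    [2,4] PP/NP   <
      [2,3] "plan" : NP
      [3,4] "liked" : (PP/NP)\NP
  [4,7] NP   <
    [4,5] "city" : PP
    [5,7] NP\PP   <B
      [5,6] "here" : (PP/N)\PP
      [6,7] "cat" : NP\(PP/N)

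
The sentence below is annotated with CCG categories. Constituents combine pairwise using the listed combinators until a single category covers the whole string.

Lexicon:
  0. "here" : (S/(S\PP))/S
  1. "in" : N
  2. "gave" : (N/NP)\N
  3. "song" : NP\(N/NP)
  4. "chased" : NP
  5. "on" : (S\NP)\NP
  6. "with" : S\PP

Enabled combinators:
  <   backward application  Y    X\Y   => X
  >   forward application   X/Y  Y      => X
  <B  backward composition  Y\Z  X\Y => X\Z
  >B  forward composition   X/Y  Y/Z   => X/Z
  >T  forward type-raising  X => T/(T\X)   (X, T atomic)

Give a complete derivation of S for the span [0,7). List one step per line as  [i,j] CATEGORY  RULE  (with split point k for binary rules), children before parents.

[0,7] S   >
  [0,6] S/(S\PP)   >
    [0,1] "here" : (S/(S\PP))/S
    [1,6] S   <
      [1,4] NP   >
        [1,2] NP/(NP\N)   >T
          [1,2] "in" : N
        [2,4] NP\N   <B
          [2,3] "gave" : (N/NP)\N
          [3,4] "song" : NP\(N/NP)
      [4,6] S\NP   <
        [4,5] "chased" : NP
        [5,6] "on" : (S\NP)\NP
  [6,7] "with" : S\PP

[0,1] (S/(S\PP))/S  lex  "here"
[1,2] N  lex  "in"
[1,2] NP/(NP\N)  >T
[2,3] (N/NP)\N  lex  "gave"
[3,4] NP\(N/NP)  lex  "song"
[2,4] NP\N  <B  k=3
[1,4] NP  >  k=2
[4,5] NP  lex  "chased"
[5,6] (S\NP)\NP  lex  "on"
[4,6] S\NP  <  k=5
[1,6] S  <  k=4
[0,6] S/(S\PP)  >  k=1
[6,7] S\PP  lex  "with"
[0,7] S  >  k=6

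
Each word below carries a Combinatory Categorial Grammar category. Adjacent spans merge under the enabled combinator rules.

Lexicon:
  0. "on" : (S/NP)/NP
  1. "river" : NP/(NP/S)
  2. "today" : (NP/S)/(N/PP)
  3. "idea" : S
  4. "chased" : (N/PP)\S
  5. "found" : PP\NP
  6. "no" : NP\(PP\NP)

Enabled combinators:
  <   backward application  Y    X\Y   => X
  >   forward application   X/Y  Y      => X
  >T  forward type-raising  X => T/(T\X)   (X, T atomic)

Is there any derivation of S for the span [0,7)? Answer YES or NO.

YES

[0,7] S   >
  [0,5] S/NP   >
    [0,1] "on" : (S/NP)/NP
    [1,5] NP   >
      [1,2] "river" : NP/(NP/S)
      [2,5] NP/S   >
        [2,3] "today" : (NP/S)/(N/PP)
        [3,5] N/PP   <
          [3,4] "idea" : S
          [4,5] "chased" : (N/PP)\S
  [5,7] NP   <
    [5,6] "found" : PP\NP
    [6,7] "no" : NP\(PP\NP)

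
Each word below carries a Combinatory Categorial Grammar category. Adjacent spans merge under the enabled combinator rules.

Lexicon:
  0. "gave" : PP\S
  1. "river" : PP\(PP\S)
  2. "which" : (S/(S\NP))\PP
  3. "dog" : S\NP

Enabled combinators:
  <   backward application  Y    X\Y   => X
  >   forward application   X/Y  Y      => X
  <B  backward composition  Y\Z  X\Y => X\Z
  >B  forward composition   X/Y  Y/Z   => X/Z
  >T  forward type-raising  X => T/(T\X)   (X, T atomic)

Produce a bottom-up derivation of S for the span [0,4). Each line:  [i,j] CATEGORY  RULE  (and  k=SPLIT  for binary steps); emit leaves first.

[0,1] PP\S  lex  "gave"
[1,2] PP\(PP\S)  lex  "river"
[0,2] PP  <  k=1
[2,3] (S/(S\NP))\PP  lex  "which"
[0,3] S/(S\NP)  <  k=2
[3,4] S\NP  lex  "dog"
[0,4] S  >  k=3

[0,4] S   >
  [0,3] S/(S\NP)   <
    [0,2] PP   <
      [0,1] "gave" : PP\S
      [1,2] "river" : PP\(PP\S)
    [2,3] "which" : (S/(S\NP))\PP
  [3,4] "dog" : S\NP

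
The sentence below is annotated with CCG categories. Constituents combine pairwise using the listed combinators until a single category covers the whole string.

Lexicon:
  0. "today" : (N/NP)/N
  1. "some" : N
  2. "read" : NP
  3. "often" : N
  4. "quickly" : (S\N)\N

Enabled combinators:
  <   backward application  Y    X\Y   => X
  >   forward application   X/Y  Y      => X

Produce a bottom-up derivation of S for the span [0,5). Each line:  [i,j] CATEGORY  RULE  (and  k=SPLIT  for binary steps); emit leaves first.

[0,5] S   <
  [0,3] N   >
    [0,2] N/NP   >
      [0,1] "today" : (N/NP)/N
      [1,2] "some" : N
    [2,3] "read" : NP
  [3,5] S\N   <
    [3,4] "often" : N
    [4,5] "quickly" : (S\N)\N

[0,1] (N/NP)/N  lex  "today"
[1,2] N  lex  "some"
[0,2] N/NP  >  k=1
[2,3] NP  lex  "read"
[0,3] N  >  k=2
[3,4] N  lex  "often"
[4,5] (S\N)\N  lex  "quickly"
[3,5] S\N  <  k=4
[0,5] S  <  k=3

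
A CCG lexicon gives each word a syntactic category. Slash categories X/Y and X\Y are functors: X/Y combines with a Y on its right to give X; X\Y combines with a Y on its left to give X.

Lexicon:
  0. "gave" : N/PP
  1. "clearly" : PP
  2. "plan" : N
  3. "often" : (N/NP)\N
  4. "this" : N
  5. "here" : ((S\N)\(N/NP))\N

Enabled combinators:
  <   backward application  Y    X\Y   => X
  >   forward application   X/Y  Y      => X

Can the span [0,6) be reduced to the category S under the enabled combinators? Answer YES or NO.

YES

[0,6] S   <
  [0,2] N   >
    [0,1] "gave" : N/PP
    [1,2] "clearly" : PP
  [2,6] S\N   <
    [2,4] N/NP   <
      [2,3] "plan" : N
      [3,4] "often" : (N/NP)\N
    [4,6] (S\N)\(N/NP)   <
      [4,5] "this" : N
      [5,6] "here" : ((S\N)\(N/NP))\N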